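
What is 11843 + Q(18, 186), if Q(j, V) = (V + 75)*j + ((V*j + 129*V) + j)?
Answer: 43901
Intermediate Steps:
Q(j, V) = j + 129*V + V*j + j*(75 + V) (Q(j, V) = (75 + V)*j + ((129*V + V*j) + j) = j*(75 + V) + (j + 129*V + V*j) = j + 129*V + V*j + j*(75 + V))
11843 + Q(18, 186) = 11843 + (76*18 + 129*186 + 2*186*18) = 11843 + (1368 + 23994 + 6696) = 11843 + 32058 = 43901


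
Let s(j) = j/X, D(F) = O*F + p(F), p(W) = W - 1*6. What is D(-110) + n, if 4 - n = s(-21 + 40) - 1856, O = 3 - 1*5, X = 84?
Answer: 164957/84 ≈ 1963.8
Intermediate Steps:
p(W) = -6 + W (p(W) = W - 6 = -6 + W)
O = -2 (O = 3 - 5 = -2)
D(F) = -6 - F (D(F) = -2*F + (-6 + F) = -6 - F)
s(j) = j/84
n = 156221/84 (n = 4 - ((-21 + 40)/84 - 1856) = 4 - ((1/84)*19 - 1856) = 4 - (19/84 - 1856) = 4 - 1*(-155885/84) = 4 + 155885/84 = 156221/84 ≈ 1859.8)
D(-110) + n = (-6 - 1*(-110)) + 156221/84 = (-6 + 110) + 156221/84 = 104 + 156221/84 = 164957/84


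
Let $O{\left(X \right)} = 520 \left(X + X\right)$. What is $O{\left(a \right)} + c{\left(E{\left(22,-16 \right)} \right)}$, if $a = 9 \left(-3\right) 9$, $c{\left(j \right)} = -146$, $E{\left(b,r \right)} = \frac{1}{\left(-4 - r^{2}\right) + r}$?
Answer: $-252866$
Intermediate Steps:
$E{\left(b,r \right)} = \frac{1}{-4 + r - r^{2}}$
$a = -243$ ($a = \left(-27\right) 9 = -243$)
$O{\left(X \right)} = 1040 X$ ($O{\left(X \right)} = 520 \cdot 2 X = 1040 X$)
$O{\left(a \right)} + c{\left(E{\left(22,-16 \right)} \right)} = 1040 \left(-243\right) - 146 = -252720 - 146 = -252866$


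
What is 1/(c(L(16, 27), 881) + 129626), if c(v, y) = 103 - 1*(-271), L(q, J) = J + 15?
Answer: 1/130000 ≈ 7.6923e-6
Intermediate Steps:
L(q, J) = 15 + J
c(v, y) = 374 (c(v, y) = 103 + 271 = 374)
1/(c(L(16, 27), 881) + 129626) = 1/(374 + 129626) = 1/130000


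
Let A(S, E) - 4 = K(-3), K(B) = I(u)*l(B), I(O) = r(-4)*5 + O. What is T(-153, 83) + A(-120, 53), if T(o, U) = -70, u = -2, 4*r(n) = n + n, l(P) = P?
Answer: -30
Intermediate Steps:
r(n) = n/2 (r(n) = (n + n)/4 = (2*n)/4 = n/2)
I(O) = -10 + O (I(O) = ((½)*(-4))*5 + O = -2*5 + O = -10 + O)
K(B) = -12*B (K(B) = (-10 - 2)*B = -12*B)
A(S, E) = 40 (A(S, E) = 4 - 12*(-3) = 4 + 36 = 40)
T(-153, 83) + A(-120, 53) = -70 + 40 = -30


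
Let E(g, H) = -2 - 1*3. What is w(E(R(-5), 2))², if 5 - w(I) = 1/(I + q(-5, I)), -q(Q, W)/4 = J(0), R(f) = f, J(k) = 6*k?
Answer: 676/25 ≈ 27.040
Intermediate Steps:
E(g, H) = -5 (E(g, H) = -2 - 3 = -5)
q(Q, W) = 0 (q(Q, W) = -24*0 = -4*0 = 0)
w(I) = 5 - 1/I (w(I) = 5 - 1/(I + 0) = 5 - 1/I)
w(E(R(-5), 2))² = (5 - 1/(-5))² = (5 - 1*(-⅕))² = (5 + ⅕)² = (26/5)² = 676/25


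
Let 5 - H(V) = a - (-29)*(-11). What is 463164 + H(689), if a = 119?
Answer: 463369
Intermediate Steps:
H(V) = 205 (H(V) = 5 - (119 - (-29)*(-11)) = 5 - (119 - 1*319) = 5 - (119 - 319) = 5 - 1*(-200) = 5 + 200 = 205)
463164 + H(689) = 463164 + 205 = 463369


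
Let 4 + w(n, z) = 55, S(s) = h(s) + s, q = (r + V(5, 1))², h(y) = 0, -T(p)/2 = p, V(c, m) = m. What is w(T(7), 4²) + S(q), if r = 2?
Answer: 60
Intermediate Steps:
T(p) = -2*p
q = 9 (q = (2 + 1)² = 3² = 9)
S(s) = s (S(s) = 0 + s = s)
w(n, z) = 51 (w(n, z) = -4 + 55 = 51)
w(T(7), 4²) + S(q) = 51 + 9 = 60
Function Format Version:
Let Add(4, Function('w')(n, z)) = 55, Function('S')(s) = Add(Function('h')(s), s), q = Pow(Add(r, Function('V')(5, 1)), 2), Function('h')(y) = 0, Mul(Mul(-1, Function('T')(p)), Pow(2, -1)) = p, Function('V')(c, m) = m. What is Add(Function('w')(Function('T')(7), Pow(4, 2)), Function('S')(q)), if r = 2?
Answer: 60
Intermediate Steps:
Function('T')(p) = Mul(-2, p)
q = 9 (q = Pow(Add(2, 1), 2) = Pow(3, 2) = 9)
Function('S')(s) = s (Function('S')(s) = Add(0, s) = s)
Function('w')(n, z) = 51 (Function('w')(n, z) = Add(-4, 55) = 51)
Add(Function('w')(Function('T')(7), Pow(4, 2)), Function('S')(q)) = Add(51, 9) = 60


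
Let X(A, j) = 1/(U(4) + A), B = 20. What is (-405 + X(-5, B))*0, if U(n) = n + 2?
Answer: 0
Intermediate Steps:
U(n) = 2 + n
X(A, j) = 1/(6 + A) (X(A, j) = 1/((2 + 4) + A) = 1/(6 + A))
(-405 + X(-5, B))*0 = (-405 + 1/(6 - 5))*0 = (-405 + 1/1)*0 = (-405 + 1)*0 = -404*0 = 0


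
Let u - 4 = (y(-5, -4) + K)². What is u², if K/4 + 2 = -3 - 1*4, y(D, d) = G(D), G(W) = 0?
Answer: 1690000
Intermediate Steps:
y(D, d) = 0
K = -36 (K = -8 + 4*(-3 - 1*4) = -8 + 4*(-3 - 4) = -8 + 4*(-7) = -8 - 28 = -36)
u = 1300 (u = 4 + (0 - 36)² = 4 + (-36)² = 4 + 1296 = 1300)
u² = 1300² = 1690000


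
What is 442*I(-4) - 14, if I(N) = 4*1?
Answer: 1754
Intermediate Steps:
I(N) = 4
442*I(-4) - 14 = 442*4 - 14 = 1768 - 14 = 1754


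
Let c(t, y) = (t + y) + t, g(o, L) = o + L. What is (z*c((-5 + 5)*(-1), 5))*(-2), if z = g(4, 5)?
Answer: -90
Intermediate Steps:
g(o, L) = L + o
c(t, y) = y + 2*t
z = 9 (z = 5 + 4 = 9)
(z*c((-5 + 5)*(-1), 5))*(-2) = (9*(5 + 2*((-5 + 5)*(-1))))*(-2) = (9*(5 + 2*(0*(-1))))*(-2) = (9*(5 + 2*0))*(-2) = (9*(5 + 0))*(-2) = (9*5)*(-2) = 45*(-2) = -90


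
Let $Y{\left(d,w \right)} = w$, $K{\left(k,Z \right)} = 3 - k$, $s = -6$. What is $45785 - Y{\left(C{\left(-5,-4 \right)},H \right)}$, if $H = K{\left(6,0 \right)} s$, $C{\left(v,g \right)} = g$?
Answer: $45767$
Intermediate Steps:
$H = 18$ ($H = \left(3 - 6\right) \left(-6\right) = \left(-3\right) \left(-6\right) = 18$)
$45785 - Y{\left(C{\left(-5,-4 \right)},H \right)} = 45785 - 18 = 45767$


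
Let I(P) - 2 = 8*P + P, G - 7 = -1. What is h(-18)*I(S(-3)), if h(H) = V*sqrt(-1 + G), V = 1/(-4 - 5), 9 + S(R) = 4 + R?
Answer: 70*sqrt(5)/9 ≈ 17.392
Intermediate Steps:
S(R) = -5 + R (S(R) = -9 + (4 + R) = -5 + R)
G = 6 (G = 7 - 1 = 6)
V = -1/9 (V = 1/(-9) = -1/9 ≈ -0.11111)
I(P) = 2 + 9*P (I(P) = 2 + (8*P + P) = 2 + 9*P)
h(H) = -sqrt(5)/9 (h(H) = -sqrt(-1 + 6)/9 = -sqrt(5)/9)
h(-18)*I(S(-3)) = (-sqrt(5)/9)*(2 + 9*(-5 - 3)) = (-sqrt(5)/9)*(2 + 9*(-8)) = (-sqrt(5)/9)*(2 - 72) = -sqrt(5)/9*(-70) = 70*sqrt(5)/9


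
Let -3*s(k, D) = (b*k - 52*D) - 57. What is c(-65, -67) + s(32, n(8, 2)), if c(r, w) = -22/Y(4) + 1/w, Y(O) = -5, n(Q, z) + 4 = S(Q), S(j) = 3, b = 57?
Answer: -604958/1005 ≈ -601.95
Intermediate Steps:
n(Q, z) = -1 (n(Q, z) = -4 + 3 = -1)
s(k, D) = 19 - 19*k + 52*D/3 (s(k, D) = -((57*k - 52*D) - 57)/3 = -((-52*D + 57*k) - 57)/3 = -(-57 - 52*D + 57*k)/3 = 19 - 19*k + 52*D/3)
c(r, w) = 22/5 + 1/w (c(r, w) = -22/(-5) + 1/w = -22*(-⅕) + 1/w = 22/5 + 1/w)
c(-65, -67) + s(32, n(8, 2)) = (22/5 + 1/(-67)) + (19 - 19*32 + (52/3)*(-1)) = (22/5 - 1/67) + (19 - 608 - 52/3) = 1469/335 - 1819/3 = -604958/1005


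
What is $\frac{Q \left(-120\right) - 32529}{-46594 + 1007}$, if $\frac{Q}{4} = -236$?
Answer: $- \frac{80751}{45587} \approx -1.7714$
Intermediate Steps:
$Q = -944$ ($Q = 4 \left(-236\right) = -944$)
$\frac{Q \left(-120\right) - 32529}{-46594 + 1007} = \frac{\left(-944\right) \left(-120\right) - 32529}{-46594 + 1007} = \frac{113280 - 32529}{-45587} = 80751 \left(- \frac{1}{45587}\right) = - \frac{80751}{45587}$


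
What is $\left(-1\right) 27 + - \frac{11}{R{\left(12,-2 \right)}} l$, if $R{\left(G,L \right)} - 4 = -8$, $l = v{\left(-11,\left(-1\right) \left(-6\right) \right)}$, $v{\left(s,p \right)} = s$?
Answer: $- \frac{229}{4} \approx -57.25$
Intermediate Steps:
$l = -11$
$R{\left(G,L \right)} = -4$ ($R{\left(G,L \right)} = 4 - 8 = -4$)
$\left(-1\right) 27 + - \frac{11}{R{\left(12,-2 \right)}} l = \left(-1\right) 27 + - \frac{11}{-4} \left(-11\right) = -27 + \left(-11\right) \left(- \frac{1}{4}\right) \left(-11\right) = -27 + \frac{11}{4} \left(-11\right) = -27 - \frac{121}{4} = - \frac{229}{4}$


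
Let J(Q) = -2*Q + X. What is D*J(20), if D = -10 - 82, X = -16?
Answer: 5152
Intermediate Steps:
D = -92
J(Q) = -16 - 2*Q (J(Q) = -2*Q - 16 = -16 - 2*Q)
D*J(20) = -92*(-16 - 2*20) = -92*(-16 - 40) = -92*(-56) = 5152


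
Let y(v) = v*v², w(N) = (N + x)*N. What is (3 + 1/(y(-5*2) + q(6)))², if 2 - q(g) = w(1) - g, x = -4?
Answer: 8797156/978121 ≈ 8.9939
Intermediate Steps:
w(N) = N*(-4 + N) (w(N) = (N - 4)*N = (-4 + N)*N = N*(-4 + N))
q(g) = 5 + g (q(g) = 2 - (1*(-4 + 1) - g) = 2 - (1*(-3) - g) = 2 - (-3 - g) = 2 + (3 + g) = 5 + g)
y(v) = v³
(3 + 1/(y(-5*2) + q(6)))² = (3 + 1/((-5*2)³ + (5 + 6)))² = (3 + 1/((-10)³ + 11))² = (3 + 1/(-1000 + 11))² = (3 + 1/(-989))² = (3 - 1/989)² = (2966/989)² = 8797156/978121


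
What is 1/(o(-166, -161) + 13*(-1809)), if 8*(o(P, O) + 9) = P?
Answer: -4/94187 ≈ -4.2469e-5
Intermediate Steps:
o(P, O) = -9 + P/8
1/(o(-166, -161) + 13*(-1809)) = 1/((-9 + (1/8)*(-166)) + 13*(-1809)) = 1/((-9 - 83/4) - 23517) = 1/(-119/4 - 23517) = 1/(-94187/4) = -4/94187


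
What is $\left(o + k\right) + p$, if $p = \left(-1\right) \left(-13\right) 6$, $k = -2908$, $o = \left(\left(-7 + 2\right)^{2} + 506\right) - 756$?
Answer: $-3055$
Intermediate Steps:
$o = -225$ ($o = \left(\left(-5\right)^{2} + 506\right) - 756 = \left(25 + 506\right) - 756 = 531 - 756 = -225$)
$p = 78$ ($p = 13 \cdot 6 = 78$)
$\left(o + k\right) + p = \left(-225 - 2908\right) + 78 = -3133 + 78 = -3055$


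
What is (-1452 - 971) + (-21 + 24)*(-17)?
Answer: -2474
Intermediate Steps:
(-1452 - 971) + (-21 + 24)*(-17) = -2423 + 3*(-17) = -2423 - 51 = -2474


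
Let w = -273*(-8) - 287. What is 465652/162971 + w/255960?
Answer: 119497441907/41714057160 ≈ 2.8647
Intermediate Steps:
w = 1897 (w = 2184 - 287 = 1897)
465652/162971 + w/255960 = 465652/162971 + 1897/255960 = 119497441907/41714057160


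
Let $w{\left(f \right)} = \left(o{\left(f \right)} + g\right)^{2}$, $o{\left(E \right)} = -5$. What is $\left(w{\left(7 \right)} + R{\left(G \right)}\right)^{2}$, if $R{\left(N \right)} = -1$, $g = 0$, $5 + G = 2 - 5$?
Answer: $576$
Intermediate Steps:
$G = -8$ ($G = -5 + \left(2 - 5\right) = -5 - 3 = -8$)
$w{\left(f \right)} = 25$ ($w{\left(f \right)} = \left(-5 + 0\right)^{2} = \left(-5\right)^{2} = 25$)
$\left(w{\left(7 \right)} + R{\left(G \right)}\right)^{2} = \left(25 - 1\right)^{2} = 24^{2} = 576$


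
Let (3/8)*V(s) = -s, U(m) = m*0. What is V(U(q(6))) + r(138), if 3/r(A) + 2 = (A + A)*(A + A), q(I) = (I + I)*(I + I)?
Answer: 3/76174 ≈ 3.9384e-5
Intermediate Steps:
q(I) = 4*I**2 (q(I) = (2*I)*(2*I) = 4*I**2)
U(m) = 0
V(s) = -8*s/3 (V(s) = 8*(-s)/3 = -8*s/3)
r(A) = 3/(-2 + 4*A**2) (r(A) = 3/(-2 + (A + A)*(A + A)) = 3/(-2 + (2*A)*(2*A)) = 3/(-2 + 4*A**2))
V(U(q(6))) + r(138) = -8/3*0 + 3/(2*(-1 + 2*138**2)) = 0 + 3/(2*(-1 + 2*19044)) = 0 + 3/(2*(-1 + 38088)) = 0 + (3/2)/38087 = 0 + (3/2)*(1/38087) = 0 + 3/76174 = 3/76174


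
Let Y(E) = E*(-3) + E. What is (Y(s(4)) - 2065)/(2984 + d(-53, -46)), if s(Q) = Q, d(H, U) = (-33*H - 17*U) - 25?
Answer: -691/1830 ≈ -0.37760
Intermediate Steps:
d(H, U) = -25 - 33*H - 17*U
Y(E) = -2*E (Y(E) = -3*E + E = -2*E)
(Y(s(4)) - 2065)/(2984 + d(-53, -46)) = (-2*4 - 2065)/(2984 + (-25 - 33*(-53) - 17*(-46))) = (-8 - 2065)/(2984 + (-25 + 1749 + 782)) = -2073/(2984 + 2506) = -2073/5490 = -2073*1/5490 = -691/1830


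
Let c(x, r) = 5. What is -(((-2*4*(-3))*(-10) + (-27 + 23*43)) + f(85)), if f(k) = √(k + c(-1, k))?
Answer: -722 - 3*√10 ≈ -731.49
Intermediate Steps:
f(k) = √(5 + k) (f(k) = √(k + 5) = √(5 + k))
-(((-2*4*(-3))*(-10) + (-27 + 23*43)) + f(85)) = -(((-2*4*(-3))*(-10) + (-27 + 23*43)) + √(5 + 85)) = -((-8*(-3)*(-10) + (-27 + 989)) + √90) = -((24*(-10) + 962) + 3*√10) = -((-240 + 962) + 3*√10) = -(722 + 3*√10) = -722 - 3*√10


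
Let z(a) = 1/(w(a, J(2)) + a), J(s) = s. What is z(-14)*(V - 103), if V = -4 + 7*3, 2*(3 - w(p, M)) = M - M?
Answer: 86/11 ≈ 7.8182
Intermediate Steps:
w(p, M) = 3 (w(p, M) = 3 - (M - M)/2 = 3 - ½*0 = 3 + 0 = 3)
V = 17 (V = -4 + 21 = 17)
z(a) = 1/(3 + a)
z(-14)*(V - 103) = (17 - 103)/(3 - 14) = -86/(-11) = -1/11*(-86) = 86/11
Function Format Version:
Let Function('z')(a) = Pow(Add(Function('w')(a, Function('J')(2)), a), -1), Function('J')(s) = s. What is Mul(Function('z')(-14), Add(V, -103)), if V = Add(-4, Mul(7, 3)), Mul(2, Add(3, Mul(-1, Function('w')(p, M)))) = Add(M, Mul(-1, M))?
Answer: Rational(86, 11) ≈ 7.8182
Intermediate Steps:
Function('w')(p, M) = 3 (Function('w')(p, M) = Add(3, Mul(Rational(-1, 2), Add(M, Mul(-1, M)))) = Add(3, Mul(Rational(-1, 2), 0)) = Add(3, 0) = 3)
V = 17 (V = Add(-4, 21) = 17)
Function('z')(a) = Pow(Add(3, a), -1)
Mul(Function('z')(-14), Add(V, -103)) = Mul(Pow(Add(3, -14), -1), Add(17, -103)) = Mul(Pow(-11, -1), -86) = Mul(Rational(-1, 11), -86) = Rational(86, 11)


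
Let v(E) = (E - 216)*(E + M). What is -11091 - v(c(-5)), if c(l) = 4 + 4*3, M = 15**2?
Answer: 37109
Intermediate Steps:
M = 225
c(l) = 16 (c(l) = 4 + 12 = 16)
v(E) = (-216 + E)*(225 + E) (v(E) = (E - 216)*(E + 225) = (-216 + E)*(225 + E))
-11091 - v(c(-5)) = -11091 - (-48600 + 16**2 + 9*16) = -11091 - (-48600 + 256 + 144) = -11091 - 1*(-48200) = -11091 + 48200 = 37109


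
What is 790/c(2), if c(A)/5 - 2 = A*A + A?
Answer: 79/4 ≈ 19.750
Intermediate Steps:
c(A) = 10 + 5*A + 5*A² (c(A) = 10 + 5*(A*A + A) = 10 + 5*(A² + A) = 10 + 5*(A + A²) = 10 + (5*A + 5*A²) = 10 + 5*A + 5*A²)
790/c(2) = 790/(10 + 5*2 + 5*2²) = 790/(10 + 10 + 5*4) = 790/(10 + 10 + 20) = 790/40 = 790*(1/40) = 79/4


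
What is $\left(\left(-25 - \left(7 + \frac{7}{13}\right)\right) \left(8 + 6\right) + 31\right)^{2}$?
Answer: $\frac{30459361}{169} \approx 1.8023 \cdot 10^{5}$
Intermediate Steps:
$\left(\left(-25 - \left(7 + \frac{7}{13}\right)\right) \left(8 + 6\right) + 31\right)^{2} = \left(\left(-25 - \left(7 + 7 \cdot \frac{1}{13}\right)\right) 14 + 31\right)^{2} = \left(\left(-25 - \frac{98}{13}\right) 14 + 31\right)^{2} = \left(\left(- \frac{423}{13}\right) 14 + 31\right)^{2} = \left(- \frac{5922}{13} + 31\right)^{2} = \left(- \frac{5519}{13}\right)^{2} = \frac{30459361}{169}$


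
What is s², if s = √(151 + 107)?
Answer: 258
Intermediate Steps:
s = √258 ≈ 16.062
s² = (√258)² = 258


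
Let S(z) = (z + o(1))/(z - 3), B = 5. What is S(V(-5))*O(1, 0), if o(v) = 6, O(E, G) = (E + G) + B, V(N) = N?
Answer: -3/4 ≈ -0.75000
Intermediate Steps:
O(E, G) = 5 + E + G (O(E, G) = (E + G) + 5 = 5 + E + G)
S(z) = (6 + z)/(-3 + z) (S(z) = (z + 6)/(z - 3) = (6 + z)/(-3 + z))
S(V(-5))*O(1, 0) = ((6 - 5)/(-3 - 5))*(5 + 1 + 0) = (1/(-8))*6 = -1/8*1*6 = -1/8*6 = -3/4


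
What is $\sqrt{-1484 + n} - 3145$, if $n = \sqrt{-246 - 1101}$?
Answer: $-3145 + \sqrt{-1484 + i \sqrt{1347}} \approx -3144.5 + 38.526 i$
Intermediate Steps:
$n = i \sqrt{1347}$ ($n = \sqrt{-1347} = i \sqrt{1347} \approx 36.701 i$)
$\sqrt{-1484 + n} - 3145 = \sqrt{-1484 + i \sqrt{1347}} - 3145 = -3145 + \sqrt{-1484 + i \sqrt{1347}}$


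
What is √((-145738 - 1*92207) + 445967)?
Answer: √208022 ≈ 456.09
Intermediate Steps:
√((-145738 - 1*92207) + 445967) = √((-145738 - 92207) + 445967) = √(-237945 + 445967) = √208022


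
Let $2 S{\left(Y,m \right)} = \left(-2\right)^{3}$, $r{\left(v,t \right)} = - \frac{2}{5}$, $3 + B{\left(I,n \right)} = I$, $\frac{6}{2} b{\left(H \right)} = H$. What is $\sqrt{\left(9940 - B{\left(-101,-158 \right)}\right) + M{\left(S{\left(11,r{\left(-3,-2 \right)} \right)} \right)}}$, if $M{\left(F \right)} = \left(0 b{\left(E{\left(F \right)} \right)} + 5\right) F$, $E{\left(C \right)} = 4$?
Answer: $2 \sqrt{2506} \approx 100.12$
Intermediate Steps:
$b{\left(H \right)} = \frac{H}{3}$
$B{\left(I,n \right)} = -3 + I$
$r{\left(v,t \right)} = - \frac{2}{5}$ ($r{\left(v,t \right)} = \left(-2\right) \frac{1}{5} = - \frac{2}{5}$)
$S{\left(Y,m \right)} = -4$ ($S{\left(Y,m \right)} = \frac{\left(-2\right)^{3}}{2} = \frac{1}{2} \left(-8\right) = -4$)
$M{\left(F \right)} = 5 F$ ($M{\left(F \right)} = \left(0 \cdot \frac{1}{3} \cdot 4 + 5\right) F = \left(0 \cdot \frac{4}{3} + 5\right) F = \left(0 + 5\right) F = 5 F$)
$\sqrt{\left(9940 - B{\left(-101,-158 \right)}\right) + M{\left(S{\left(11,r{\left(-3,-2 \right)} \right)} \right)}} = \sqrt{\left(9940 - \left(-3 - 101\right)\right) + 5 \left(-4\right)} = \sqrt{\left(9940 - -104\right) - 20} = \sqrt{\left(9940 + 104\right) - 20} = \sqrt{10044 - 20} = \sqrt{10024} = 2 \sqrt{2506}$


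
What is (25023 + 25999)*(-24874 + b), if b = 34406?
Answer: 486341704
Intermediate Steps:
(25023 + 25999)*(-24874 + b) = (25023 + 25999)*(-24874 + 34406) = 51022*9532 = 486341704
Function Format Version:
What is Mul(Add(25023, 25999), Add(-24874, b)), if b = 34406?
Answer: 486341704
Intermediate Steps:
Mul(Add(25023, 25999), Add(-24874, b)) = Mul(Add(25023, 25999), Add(-24874, 34406)) = Mul(51022, 9532) = 486341704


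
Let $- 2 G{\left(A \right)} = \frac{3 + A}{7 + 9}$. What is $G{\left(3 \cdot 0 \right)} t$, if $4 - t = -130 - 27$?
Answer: $- \frac{483}{32} \approx -15.094$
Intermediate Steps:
$t = 161$ ($t = 4 - \left(-130 - 27\right) = 4 - -157 = 4 + 157 = 161$)
$G{\left(A \right)} = - \frac{3}{32} - \frac{A}{32}$ ($G{\left(A \right)} = - \frac{\left(3 + A\right) \frac{1}{7 + 9}}{2} = - \frac{\left(3 + A\right) \frac{1}{16}}{2} = - \frac{\frac{3}{16} + \frac{A}{16}}{2} = - \frac{3}{32} - \frac{A}{32}$)
$G{\left(3 \cdot 0 \right)} t = \left(- \frac{3}{32} - \frac{3 \cdot 0}{32}\right) 161 = \left(- \frac{3}{32} - 0\right) 161 = \left(- \frac{3}{32} + 0\right) 161 = \left(- \frac{3}{32}\right) 161 = - \frac{483}{32}$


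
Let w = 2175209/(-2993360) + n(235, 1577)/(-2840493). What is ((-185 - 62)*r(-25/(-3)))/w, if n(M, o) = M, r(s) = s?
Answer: 17501222310338000/6179369377637 ≈ 2832.2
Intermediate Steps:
w = -6179369377637/8502618126480 (w = 2175209/(-2993360) + 235/(-2840493) = 2175209*(-1/2993360) + 235*(-1/2840493) = -2175209/2993360 - 235/2840493 = -6179369377637/8502618126480 ≈ -0.72676)
((-185 - 62)*r(-25/(-3)))/w = ((-185 - 62)*(-25/(-3)))/(-6179369377637/8502618126480) = -(-6175)*(-1)/3*(-8502618126480/6179369377637) = -247*25/3*(-8502618126480/6179369377637) = -6175/3*(-8502618126480/6179369377637) = 17501222310338000/6179369377637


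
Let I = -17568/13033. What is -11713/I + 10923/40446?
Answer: 114342544837/13158432 ≈ 8689.7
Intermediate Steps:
I = -17568/13033 (I = -17568*1/13033 = -17568/13033 ≈ -1.3480)
-11713/I + 10923/40446 = -11713/(-17568/13033) + 10923/40446 = -11713*(-13033/17568) + 10923*(1/40446) = 152655529/17568 + 3641/13482 = 114342544837/13158432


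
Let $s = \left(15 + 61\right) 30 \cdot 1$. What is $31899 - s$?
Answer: $29619$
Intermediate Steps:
$s = 2280$ ($s = 76 \cdot 30 = 2280$)
$31899 - s = 31899 - 2280 = 29619$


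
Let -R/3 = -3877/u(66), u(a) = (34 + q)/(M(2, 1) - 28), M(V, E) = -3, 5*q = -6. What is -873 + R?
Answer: -1945977/164 ≈ -11866.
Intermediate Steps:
q = -6/5 (q = (⅕)*(-6) = -6/5 ≈ -1.2000)
u(a) = -164/155 (u(a) = (34 - 6/5)/(-3 - 28) = (164/5)/(-31) = (164/5)*(-1/31) = -164/155)
R = -1802805/164 (R = -(-11631)/(-164/155) = -(-11631)*(-155)/164 = -3*600935/164 = -1802805/164 ≈ -10993.)
-873 + R = -873 - 1802805/164 = -1945977/164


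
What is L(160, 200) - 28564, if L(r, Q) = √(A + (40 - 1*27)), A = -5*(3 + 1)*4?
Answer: -28564 + I*√67 ≈ -28564.0 + 8.1853*I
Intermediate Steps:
A = -80 (A = -5*4*4 = -20*4 = -80)
L(r, Q) = I*√67 (L(r, Q) = √(-80 + (40 - 1*27)) = √(-80 + (40 - 27)) = √(-80 + 13) = √(-67) = I*√67)
L(160, 200) - 28564 = I*√67 - 28564 = -28564 + I*√67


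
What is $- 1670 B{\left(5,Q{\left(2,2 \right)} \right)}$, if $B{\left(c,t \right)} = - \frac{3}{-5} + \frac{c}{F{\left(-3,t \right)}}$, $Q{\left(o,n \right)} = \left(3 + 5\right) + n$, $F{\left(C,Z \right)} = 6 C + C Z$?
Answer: $- \frac{19873}{24} \approx -828.04$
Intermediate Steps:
$Q{\left(o,n \right)} = 8 + n$
$B{\left(c,t \right)} = \frac{3}{5} + \frac{c}{-18 - 3 t}$ ($B{\left(c,t \right)} = - \frac{3}{-5} + \frac{c}{\left(-3\right) \left(6 + t\right)} = \left(-3\right) \left(- \frac{1}{5}\right) + \frac{c}{-18 - 3 t} = \frac{3}{5} + \frac{c}{-18 - 3 t}$)
$- 1670 B{\left(5,Q{\left(2,2 \right)} \right)} = - 1670 \frac{54 - 25 + 9 \left(8 + 2\right)}{15 \left(6 + \left(8 + 2\right)\right)} = - 1670 \frac{54 - 25 + 9 \cdot 10}{15 \left(6 + 10\right)} = - 1670 \frac{54 - 25 + 90}{15 \cdot 16} = - 1670 \cdot \frac{1}{15} \cdot \frac{1}{16} \cdot 119 = \left(-1670\right) \frac{119}{240} = - \frac{19873}{24}$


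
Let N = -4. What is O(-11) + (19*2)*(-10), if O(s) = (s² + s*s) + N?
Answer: -142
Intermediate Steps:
O(s) = -4 + 2*s² (O(s) = (s² + s*s) - 4 = (s² + s²) - 4 = 2*s² - 4 = -4 + 2*s²)
O(-11) + (19*2)*(-10) = (-4 + 2*(-11)²) + (19*2)*(-10) = (-4 + 2*121) + 38*(-10) = (-4 + 242) - 380 = 238 - 380 = -142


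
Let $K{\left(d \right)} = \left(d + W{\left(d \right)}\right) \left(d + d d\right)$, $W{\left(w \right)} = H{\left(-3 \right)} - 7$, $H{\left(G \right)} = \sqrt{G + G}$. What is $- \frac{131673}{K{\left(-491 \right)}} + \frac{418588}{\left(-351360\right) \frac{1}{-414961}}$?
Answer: $\frac{43184667414641905211}{87355014717600} + \frac{43891 i \sqrt{6}}{19889575300} \approx 4.9436 \cdot 10^{5} + 5.4054 \cdot 10^{-6} i$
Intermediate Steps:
$H{\left(G \right)} = \sqrt{2} \sqrt{G}$ ($H{\left(G \right)} = \sqrt{2 G} = \sqrt{2} \sqrt{G}$)
$W{\left(w \right)} = -7 + i \sqrt{6}$ ($W{\left(w \right)} = \sqrt{2} \sqrt{-3} - 7 = \sqrt{2} i \sqrt{3} - 7 = i \sqrt{6} - 7 = -7 + i \sqrt{6}$)
$K{\left(d \right)} = \left(d + d^{2}\right) \left(-7 + d + i \sqrt{6}\right)$ ($K{\left(d \right)} = \left(d - \left(7 - i \sqrt{6}\right)\right) \left(d + d d\right) = \left(-7 + d + i \sqrt{6}\right) \left(d + d^{2}\right) = \left(d + d^{2}\right) \left(-7 + d + i \sqrt{6}\right)$)
$- \frac{131673}{K{\left(-491 \right)}} + \frac{418588}{\left(-351360\right) \frac{1}{-414961}} = - \frac{131673}{\left(-491\right) \left(-7 + \left(-491\right)^{2} - -2946 + i \sqrt{6} + i \left(-491\right) \sqrt{6}\right)} + \frac{418588}{\left(-351360\right) \frac{1}{-414961}} = - \frac{131673}{\left(-491\right) \left(-7 + 241081 + 2946 + i \sqrt{6} - 491 i \sqrt{6}\right)} + \frac{418588}{\left(-351360\right) \left(- \frac{1}{414961}\right)} = - \frac{131673}{\left(-491\right) \left(244020 - 490 i \sqrt{6}\right)} + \frac{418588}{\frac{351360}{414961}} = - \frac{131673}{-119813820 + 240590 i \sqrt{6}} + 418588 \cdot \frac{414961}{351360} = - \frac{131673}{-119813820 + 240590 i \sqrt{6}} + \frac{43424423767}{87840} = \frac{43424423767}{87840} - \frac{131673}{-119813820 + 240590 i \sqrt{6}}$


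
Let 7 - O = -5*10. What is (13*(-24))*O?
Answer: -17784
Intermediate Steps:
O = 57 (O = 7 - (-5)*10 = 7 - 1*(-50) = 7 + 50 = 57)
(13*(-24))*O = (13*(-24))*57 = -312*57 = -17784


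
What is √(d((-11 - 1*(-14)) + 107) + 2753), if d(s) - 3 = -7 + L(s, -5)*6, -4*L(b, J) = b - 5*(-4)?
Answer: √2554 ≈ 50.537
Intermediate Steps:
L(b, J) = -5 - b/4 (L(b, J) = -(b - 5*(-4))/4 = -(b + 20)/4 = -(20 + b)/4 = -5 - b/4)
d(s) = -34 - 3*s/2 (d(s) = 3 + (-7 + (-5 - s/4)*6) = 3 + (-7 + (-30 - 3*s/2)) = 3 + (-37 - 3*s/2) = -34 - 3*s/2)
√(d((-11 - 1*(-14)) + 107) + 2753) = √((-34 - 3*((-11 - 1*(-14)) + 107)/2) + 2753) = √((-34 - 3*((-11 + 14) + 107)/2) + 2753) = √((-34 - 3*(3 + 107)/2) + 2753) = √((-34 - 3/2*110) + 2753) = √((-34 - 165) + 2753) = √(-199 + 2753) = √2554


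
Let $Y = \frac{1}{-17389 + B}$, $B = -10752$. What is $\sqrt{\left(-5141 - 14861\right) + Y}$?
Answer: $\frac{i \sqrt{15839901479903}}{28141} \approx 141.43 i$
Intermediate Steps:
$Y = - \frac{1}{28141}$ ($Y = \frac{1}{-17389 - 10752} = \frac{1}{-28141} = - \frac{1}{28141} \approx -3.5535 \cdot 10^{-5}$)
$\sqrt{\left(-5141 - 14861\right) + Y} = \sqrt{\left(-5141 - 14861\right) - \frac{1}{28141}} = \sqrt{-20002 - \frac{1}{28141}} = \sqrt{- \frac{562876283}{28141}} = \frac{i \sqrt{15839901479903}}{28141}$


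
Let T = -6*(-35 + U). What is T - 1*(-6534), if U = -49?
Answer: 7038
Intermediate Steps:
T = 504 (T = -6*(-35 - 49) = -6*(-84) = 504)
T - 1*(-6534) = 504 - 1*(-6534) = 504 + 6534 = 7038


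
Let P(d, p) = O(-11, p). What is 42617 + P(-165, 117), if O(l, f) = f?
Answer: 42734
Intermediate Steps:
P(d, p) = p
42617 + P(-165, 117) = 42617 + 117 = 42734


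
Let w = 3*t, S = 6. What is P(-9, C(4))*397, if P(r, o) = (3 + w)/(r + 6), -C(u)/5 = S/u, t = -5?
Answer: 1588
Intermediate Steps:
C(u) = -30/u
w = -15 (w = 3*(-5) = -15)
P(r, o) = -12/(6 + r) (P(r, o) = (3 - 15)/(r + 6) = -12/(6 + r))
P(-9, C(4))*397 = -12/(6 - 9)*397 = -12/(-3)*397 = -12*(-⅓)*397 = 4*397 = 1588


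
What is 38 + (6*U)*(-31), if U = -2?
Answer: 410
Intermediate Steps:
38 + (6*U)*(-31) = 38 + (6*(-2))*(-31) = 38 - 12*(-31) = 38 + 372 = 410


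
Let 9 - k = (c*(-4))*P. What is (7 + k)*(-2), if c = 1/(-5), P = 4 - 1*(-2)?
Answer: -112/5 ≈ -22.400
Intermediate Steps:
P = 6 (P = 4 + 2 = 6)
c = -1/5 ≈ -0.20000
k = 21/5 (k = 9 - (-1/5*(-4))*6 = 9 - 4*6/5 = 9 - 1*24/5 = 9 - 24/5 = 21/5 ≈ 4.2000)
(7 + k)*(-2) = (7 + 21/5)*(-2) = (56/5)*(-2) = -112/5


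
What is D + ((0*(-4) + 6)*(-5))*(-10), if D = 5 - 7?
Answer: 298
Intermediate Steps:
D = -2
D + ((0*(-4) + 6)*(-5))*(-10) = -2 + ((0*(-4) + 6)*(-5))*(-10) = -2 + ((0 + 6)*(-5))*(-10) = -2 + (6*(-5))*(-10) = -2 - 30*(-10) = -2 + 300 = 298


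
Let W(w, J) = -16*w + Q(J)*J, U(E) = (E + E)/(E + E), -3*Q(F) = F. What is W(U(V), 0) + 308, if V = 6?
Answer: 292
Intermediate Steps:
Q(F) = -F/3
U(E) = 1 (U(E) = (2*E)/((2*E)) = (2*E)*(1/(2*E)) = 1)
W(w, J) = -16*w - J**2/3 (W(w, J) = -16*w + (-J/3)*J = -16*w - J**2/3)
W(U(V), 0) + 308 = (-16*1 - 1/3*0**2) + 308 = (-16 - 1/3*0) + 308 = (-16 + 0) + 308 = -16 + 308 = 292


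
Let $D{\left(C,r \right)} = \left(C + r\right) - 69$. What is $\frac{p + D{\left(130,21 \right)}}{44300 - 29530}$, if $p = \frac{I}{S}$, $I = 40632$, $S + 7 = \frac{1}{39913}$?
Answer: $- \frac{133236253}{343882525} \approx -0.38745$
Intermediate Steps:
$S = - \frac{279390}{39913}$ ($S = -7 + \frac{1}{39913} = - \frac{279390}{39913} \approx -7.0$)
$D{\left(C,r \right)} = -69 + C + r$
$p = - \frac{270290836}{46565}$ ($p = \frac{40632}{- \frac{279390}{39913}} = 40632 \left(- \frac{39913}{279390}\right) = - \frac{270290836}{46565} \approx -5804.6$)
$\frac{p + D{\left(130,21 \right)}}{44300 - 29530} = \frac{- \frac{270290836}{46565} + \left(-69 + 130 + 21\right)}{44300 - 29530} = \frac{- \frac{270290836}{46565} + 82}{14770} = \left(- \frac{266472506}{46565}\right) \frac{1}{14770} = - \frac{133236253}{343882525}$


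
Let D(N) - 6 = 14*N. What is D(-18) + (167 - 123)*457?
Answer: 19862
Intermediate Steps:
D(N) = 6 + 14*N
D(-18) + (167 - 123)*457 = (6 + 14*(-18)) + (167 - 123)*457 = (6 - 252) + 44*457 = -246 + 20108 = 19862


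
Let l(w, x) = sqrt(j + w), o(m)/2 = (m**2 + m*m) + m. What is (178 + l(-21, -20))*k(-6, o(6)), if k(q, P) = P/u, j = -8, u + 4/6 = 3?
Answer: 83304/7 + 468*I*sqrt(29)/7 ≈ 11901.0 + 360.04*I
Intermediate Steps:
u = 7/3 (u = -2/3 + 3 = 7/3 ≈ 2.3333)
o(m) = 2*m + 4*m**2 (o(m) = 2*((m**2 + m*m) + m) = 2*((m**2 + m**2) + m) = 2*(2*m**2 + m) = 2*(m + 2*m**2) = 2*m + 4*m**2)
l(w, x) = sqrt(-8 + w)
k(q, P) = 3*P/7 (k(q, P) = P/(7/3) = P*(3/7) = 3*P/7)
(178 + l(-21, -20))*k(-6, o(6)) = (178 + sqrt(-8 - 21))*(3*(2*6*(1 + 2*6))/7) = (178 + sqrt(-29))*(3*(2*6*(1 + 12))/7) = (178 + I*sqrt(29))*(3*(2*6*13)/7) = (178 + I*sqrt(29))*((3/7)*156) = (178 + I*sqrt(29))*(468/7) = 83304/7 + 468*I*sqrt(29)/7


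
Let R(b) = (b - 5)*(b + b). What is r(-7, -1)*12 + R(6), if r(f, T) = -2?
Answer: -12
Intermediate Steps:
R(b) = 2*b*(-5 + b) (R(b) = (-5 + b)*(2*b) = 2*b*(-5 + b))
r(-7, -1)*12 + R(6) = -2*12 + 2*6*(-5 + 6) = -24 + 2*6*1 = -24 + 12 = -12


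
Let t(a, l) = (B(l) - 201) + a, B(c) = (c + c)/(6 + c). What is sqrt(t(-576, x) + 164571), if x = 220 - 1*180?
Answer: sqrt(86647946)/23 ≈ 404.72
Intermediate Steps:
B(c) = 2*c/(6 + c) (B(c) = (2*c)/(6 + c) = 2*c/(6 + c))
x = 40 (x = 220 - 180 = 40)
t(a, l) = -201 + a + 2*l/(6 + l) (t(a, l) = (2*l/(6 + l) - 201) + a = (-201 + 2*l/(6 + l)) + a = -201 + a + 2*l/(6 + l))
sqrt(t(-576, x) + 164571) = sqrt((2*40 + (-201 - 576)*(6 + 40))/(6 + 40) + 164571) = sqrt((80 - 777*46)/46 + 164571) = sqrt((80 - 35742)/46 + 164571) = sqrt((1/46)*(-35662) + 164571) = sqrt(-17831/23 + 164571) = sqrt(3767302/23) = sqrt(86647946)/23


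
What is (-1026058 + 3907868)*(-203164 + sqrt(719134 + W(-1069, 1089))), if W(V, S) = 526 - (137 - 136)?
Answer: -585480046840 + 2881810*sqrt(719659) ≈ -5.8304e+11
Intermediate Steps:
W(V, S) = 525 (W(V, S) = 526 - 1*1 = 526 - 1 = 525)
(-1026058 + 3907868)*(-203164 + sqrt(719134 + W(-1069, 1089))) = (-1026058 + 3907868)*(-203164 + sqrt(719134 + 525)) = 2881810*(-203164 + sqrt(719659)) = -585480046840 + 2881810*sqrt(719659)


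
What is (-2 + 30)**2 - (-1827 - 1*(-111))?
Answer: 2500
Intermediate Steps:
(-2 + 30)**2 - (-1827 - 1*(-111)) = 28**2 - (-1827 + 111) = 784 - 1*(-1716) = 784 + 1716 = 2500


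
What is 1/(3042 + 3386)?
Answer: 1/6428 ≈ 0.00015557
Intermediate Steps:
1/(3042 + 3386) = 1/6428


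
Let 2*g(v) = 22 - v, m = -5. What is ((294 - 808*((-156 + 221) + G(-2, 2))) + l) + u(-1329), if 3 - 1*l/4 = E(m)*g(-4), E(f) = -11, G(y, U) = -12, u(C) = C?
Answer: -43275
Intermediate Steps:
g(v) = 11 - v/2 (g(v) = (22 - v)/2 = 11 - v/2)
l = 584 (l = 12 - (-44)*(11 - ½*(-4)) = 12 - (-44)*(11 + 2) = 12 - (-44)*13 = 12 - 4*(-143) = 12 + 572 = 584)
((294 - 808*((-156 + 221) + G(-2, 2))) + l) + u(-1329) = ((294 - 808*((-156 + 221) - 12)) + 584) - 1329 = ((294 - 808*(65 - 12)) + 584) - 1329 = ((294 - 808*53) + 584) - 1329 = ((294 - 42824) + 584) - 1329 = (-42530 + 584) - 1329 = -41946 - 1329 = -43275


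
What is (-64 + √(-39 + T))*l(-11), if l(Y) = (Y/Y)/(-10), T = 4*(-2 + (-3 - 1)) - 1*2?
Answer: 32/5 - I*√65/10 ≈ 6.4 - 0.80623*I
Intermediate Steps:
T = -26 (T = 4*(-2 - 4) - 2 = 4*(-6) - 2 = -24 - 2 = -26)
l(Y) = -⅒ (l(Y) = 1*(-⅒) = -⅒)
(-64 + √(-39 + T))*l(-11) = (-64 + √(-39 - 26))*(-⅒) = (-64 + √(-65))*(-⅒) = (-64 + I*√65)*(-⅒) = 32/5 - I*√65/10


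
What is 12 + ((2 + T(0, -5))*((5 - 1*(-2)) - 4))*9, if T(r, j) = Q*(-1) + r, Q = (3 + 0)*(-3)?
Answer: 309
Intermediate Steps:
Q = -9 (Q = 3*(-3) = -9)
T(r, j) = 9 + r (T(r, j) = -9*(-1) + r = 9 + r)
12 + ((2 + T(0, -5))*((5 - 1*(-2)) - 4))*9 = 12 + ((2 + (9 + 0))*((5 - 1*(-2)) - 4))*9 = 12 + ((2 + 9)*((5 + 2) - 4))*9 = 12 + (11*(7 - 4))*9 = 12 + (11*3)*9 = 12 + 33*9 = 12 + 297 = 309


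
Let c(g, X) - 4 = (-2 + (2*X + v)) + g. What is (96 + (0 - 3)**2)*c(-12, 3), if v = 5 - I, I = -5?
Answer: 630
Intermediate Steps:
v = 10 (v = 5 - 1*(-5) = 5 + 5 = 10)
c(g, X) = 12 + g + 2*X (c(g, X) = 4 + ((-2 + (2*X + 10)) + g) = 4 + ((-2 + (10 + 2*X)) + g) = 4 + ((8 + 2*X) + g) = 4 + (8 + g + 2*X) = 12 + g + 2*X)
(96 + (0 - 3)**2)*c(-12, 3) = (96 + (0 - 3)**2)*(12 - 12 + 2*3) = (96 + (-3)**2)*(12 - 12 + 6) = (96 + 9)*6 = 105*6 = 630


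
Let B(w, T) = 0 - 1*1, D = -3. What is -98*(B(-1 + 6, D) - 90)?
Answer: 8918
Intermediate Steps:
B(w, T) = -1 (B(w, T) = 0 - 1 = -1)
-98*(B(-1 + 6, D) - 90) = -98*(-1 - 90) = -98*(-91) = 8918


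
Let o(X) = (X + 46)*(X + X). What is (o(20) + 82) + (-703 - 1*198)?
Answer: 1821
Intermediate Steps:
o(X) = 2*X*(46 + X) (o(X) = (46 + X)*(2*X) = 2*X*(46 + X))
(o(20) + 82) + (-703 - 1*198) = (2*20*(46 + 20) + 82) + (-703 - 1*198) = (2*20*66 + 82) + (-703 - 198) = (2640 + 82) - 901 = 2722 - 901 = 1821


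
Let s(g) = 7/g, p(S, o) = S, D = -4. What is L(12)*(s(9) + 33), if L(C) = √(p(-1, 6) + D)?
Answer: 304*I*√5/9 ≈ 75.529*I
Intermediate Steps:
L(C) = I*√5 (L(C) = √(-1 - 4) = √(-5) = I*√5)
L(12)*(s(9) + 33) = (I*√5)*(7/9 + 33) = (I*√5)*(304/9) = 304*I*√5/9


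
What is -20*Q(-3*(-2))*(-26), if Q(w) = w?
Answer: 3120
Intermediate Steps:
-20*Q(-3*(-2))*(-26) = -(-60)*(-2)*(-26) = -20*6*(-26) = -120*(-26) = 3120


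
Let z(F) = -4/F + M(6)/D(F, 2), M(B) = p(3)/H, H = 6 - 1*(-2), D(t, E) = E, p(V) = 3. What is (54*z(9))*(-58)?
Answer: 3219/4 ≈ 804.75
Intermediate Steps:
H = 8 (H = 6 + 2 = 8)
M(B) = 3/8
z(F) = 3/16 - 4/F (z(F) = -4/F + (3/8)/2 = -4/F + (3/8)*(1/2) = -4/F + 3/16 = 3/16 - 4/F)
(54*z(9))*(-58) = (54*(3/16 - 4/9))*(-58) = (54*(-37/144))*(-58) = -111/8*(-58) = 3219/4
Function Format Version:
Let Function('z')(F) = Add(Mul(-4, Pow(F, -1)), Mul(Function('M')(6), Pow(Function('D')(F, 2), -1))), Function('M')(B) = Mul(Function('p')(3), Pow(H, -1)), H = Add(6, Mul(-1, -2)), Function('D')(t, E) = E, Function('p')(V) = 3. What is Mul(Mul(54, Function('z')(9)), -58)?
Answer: Rational(3219, 4) ≈ 804.75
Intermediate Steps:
H = 8 (H = Add(6, 2) = 8)
Function('M')(B) = Rational(3, 8) (Function('M')(B) = Mul(3, Pow(8, -1)) = Mul(3, Rational(1, 8)) = Rational(3, 8))
Function('z')(F) = Add(Rational(3, 16), Mul(-4, Pow(F, -1))) (Function('z')(F) = Add(Mul(-4, Pow(F, -1)), Mul(Rational(3, 8), Pow(2, -1))) = Add(Mul(-4, Pow(F, -1)), Mul(Rational(3, 8), Rational(1, 2))) = Add(Mul(-4, Pow(F, -1)), Rational(3, 16)) = Add(Rational(3, 16), Mul(-4, Pow(F, -1))))
Mul(Mul(54, Function('z')(9)), -58) = Mul(Mul(54, Add(Rational(3, 16), Mul(-4, Pow(9, -1)))), -58) = Mul(Mul(54, Add(Rational(3, 16), Mul(-4, Rational(1, 9)))), -58) = Mul(Mul(54, Add(Rational(3, 16), Rational(-4, 9))), -58) = Mul(Mul(54, Rational(-37, 144)), -58) = Mul(Rational(-111, 8), -58) = Rational(3219, 4)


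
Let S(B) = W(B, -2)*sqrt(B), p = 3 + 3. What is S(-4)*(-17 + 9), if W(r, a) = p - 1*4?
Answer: -32*I ≈ -32.0*I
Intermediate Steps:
p = 6
W(r, a) = 2 (W(r, a) = 6 - 1*4 = 6 - 4 = 2)
S(B) = 2*sqrt(B)
S(-4)*(-17 + 9) = (2*sqrt(-4))*(-17 + 9) = (2*(2*I))*(-8) = (4*I)*(-8) = -32*I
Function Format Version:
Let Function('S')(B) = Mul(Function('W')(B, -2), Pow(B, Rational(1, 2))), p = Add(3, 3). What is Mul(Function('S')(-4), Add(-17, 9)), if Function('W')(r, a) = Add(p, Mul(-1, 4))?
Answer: Mul(-32, I) ≈ Mul(-32.000, I)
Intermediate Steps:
p = 6
Function('W')(r, a) = 2 (Function('W')(r, a) = Add(6, Mul(-1, 4)) = Add(6, -4) = 2)
Function('S')(B) = Mul(2, Pow(B, Rational(1, 2)))
Mul(Function('S')(-4), Add(-17, 9)) = Mul(Mul(2, Pow(-4, Rational(1, 2))), Add(-17, 9)) = Mul(Mul(2, Mul(2, I)), -8) = Mul(Mul(4, I), -8) = Mul(-32, I)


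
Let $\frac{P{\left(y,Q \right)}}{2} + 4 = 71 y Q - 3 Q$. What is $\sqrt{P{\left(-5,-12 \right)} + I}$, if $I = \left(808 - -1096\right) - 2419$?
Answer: $\sqrt{8069} \approx 89.828$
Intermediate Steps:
$P{\left(y,Q \right)} = -8 - 6 Q + 142 Q y$ ($P{\left(y,Q \right)} = -8 + 2 \left(71 y Q - 3 Q\right) = -8 + 2 \left(71 Q y - 3 Q\right) = -8 + 2 \left(- 3 Q + 71 Q y\right) = -8 + \left(- 6 Q + 142 Q y\right) = -8 - 6 Q + 142 Q y$)
$I = -515$ ($I = \left(808 + 1096\right) - 2419 = 1904 - 2419 = -515$)
$\sqrt{P{\left(-5,-12 \right)} + I} = \sqrt{\left(-8 - -72 + 142 \left(-12\right) \left(-5\right)\right) - 515} = \sqrt{\left(-8 + 72 + 8520\right) - 515} = \sqrt{8584 - 515} = \sqrt{8069}$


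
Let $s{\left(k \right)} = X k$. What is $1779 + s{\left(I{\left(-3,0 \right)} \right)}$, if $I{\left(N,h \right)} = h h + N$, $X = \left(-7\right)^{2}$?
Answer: $1632$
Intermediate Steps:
$X = 49$
$I{\left(N,h \right)} = N + h^{2}$ ($I{\left(N,h \right)} = h^{2} + N = N + h^{2}$)
$s{\left(k \right)} = 49 k$
$1779 + s{\left(I{\left(-3,0 \right)} \right)} = 1779 + 49 \left(-3 + 0^{2}\right) = 1779 + 49 \left(-3 + 0\right) = 1779 + 49 \left(-3\right) = 1779 - 147 = 1632$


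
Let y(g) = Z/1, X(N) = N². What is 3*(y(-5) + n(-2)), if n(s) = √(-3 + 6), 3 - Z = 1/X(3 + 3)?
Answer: 107/12 + 3*√3 ≈ 14.113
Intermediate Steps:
Z = 107/36 (Z = 3 - 1/((3 + 3)²) = 3 - 1/(6²) = 3 - 1/36 = 107/36 ≈ 2.9722)
n(s) = √3
y(g) = 107/36 (y(g) = (107/36)/1 = (107/36)*1 = 107/36)
3*(y(-5) + n(-2)) = 3*(107/36 + √3) = 107/12 + 3*√3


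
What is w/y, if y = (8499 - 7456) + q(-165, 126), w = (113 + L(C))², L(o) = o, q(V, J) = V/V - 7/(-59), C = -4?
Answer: 700979/61603 ≈ 11.379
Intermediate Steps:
q(V, J) = 66/59 (q(V, J) = 1 - 7*(-1/59) = 1 + 7/59 = 66/59)
w = 11881 (w = (113 - 4)² = 109² = 11881)
y = 61603/59 (y = (8499 - 7456) + 66/59 = 1043 + 66/59 = 61603/59 ≈ 1044.1)
w/y = 11881/(61603/59) = 11881*(59/61603) = 700979/61603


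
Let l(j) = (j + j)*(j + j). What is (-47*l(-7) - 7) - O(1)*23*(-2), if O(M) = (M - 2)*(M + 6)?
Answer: -9541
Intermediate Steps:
l(j) = 4*j² (l(j) = (2*j)*(2*j) = 4*j²)
O(M) = (-2 + M)*(6 + M)
(-47*l(-7) - 7) - O(1)*23*(-2) = (-188*(-7)² - 7) - (-12 + 1² + 4*1)*23*(-2) = (-188*49 - 7) - (-12 + 1 + 4)*23*(-2) = (-47*196 - 7) - (-7*23)*(-2) = (-9212 - 7) - (-161)*(-2) = -9219 - 1*322 = -9219 - 322 = -9541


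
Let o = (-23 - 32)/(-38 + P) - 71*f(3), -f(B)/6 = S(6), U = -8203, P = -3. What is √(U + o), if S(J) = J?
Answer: 4*I*√593147/41 ≈ 75.138*I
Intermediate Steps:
f(B) = -36 (f(B) = -6*6 = -36)
o = 104851/41 (o = (-23 - 32)/(-38 - 3) - 71*(-36) = -55/(-41) + 2556 = -55*(-1/41) + 2556 = 55/41 + 2556 = 104851/41 ≈ 2557.3)
√(U + o) = √(-8203 + 104851/41) = √(-231472/41) = 4*I*√593147/41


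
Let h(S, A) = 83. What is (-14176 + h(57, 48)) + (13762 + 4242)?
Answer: 3911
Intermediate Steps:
(-14176 + h(57, 48)) + (13762 + 4242) = (-14176 + 83) + (13762 + 4242) = -14093 + 18004 = 3911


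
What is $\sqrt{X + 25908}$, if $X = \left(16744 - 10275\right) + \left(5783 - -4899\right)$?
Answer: $\sqrt{43059} \approx 207.51$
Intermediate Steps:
$X = 17151$ ($X = 6469 + \left(5783 + 4899\right) = 6469 + 10682 = 17151$)
$\sqrt{X + 25908} = \sqrt{17151 + 25908} = \sqrt{43059}$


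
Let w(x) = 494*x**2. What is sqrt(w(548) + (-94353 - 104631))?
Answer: 2*sqrt(37037798) ≈ 12172.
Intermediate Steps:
sqrt(w(548) + (-94353 - 104631)) = sqrt(494*548**2 + (-94353 - 104631)) = sqrt(494*300304 - 198984) = sqrt(148350176 - 198984) = sqrt(148151192) = 2*sqrt(37037798)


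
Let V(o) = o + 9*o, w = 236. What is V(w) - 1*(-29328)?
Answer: 31688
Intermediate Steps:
V(o) = 10*o
V(w) - 1*(-29328) = 10*236 - 1*(-29328) = 2360 + 29328 = 31688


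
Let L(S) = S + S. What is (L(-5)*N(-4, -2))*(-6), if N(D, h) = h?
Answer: -120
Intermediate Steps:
L(S) = 2*S
(L(-5)*N(-4, -2))*(-6) = ((2*(-5))*(-2))*(-6) = -10*(-2)*(-6) = 20*(-6) = -120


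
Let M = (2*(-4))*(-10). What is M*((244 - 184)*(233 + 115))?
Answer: 1670400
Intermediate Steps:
M = 80 (M = -8*(-10) = 80)
M*((244 - 184)*(233 + 115)) = 80*((244 - 184)*(233 + 115)) = 80*(60*348) = 80*20880 = 1670400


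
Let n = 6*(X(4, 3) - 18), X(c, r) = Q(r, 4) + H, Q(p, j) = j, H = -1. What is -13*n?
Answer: 1170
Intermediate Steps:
X(c, r) = 3 (X(c, r) = 4 - 1 = 3)
n = -90 (n = 6*(3 - 18) = 6*(-15) = -90)
-13*n = -13*(-90) = 1170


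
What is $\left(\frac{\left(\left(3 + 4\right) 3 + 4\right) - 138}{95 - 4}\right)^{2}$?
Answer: $\frac{12769}{8281} \approx 1.542$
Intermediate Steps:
$\left(\frac{\left(\left(3 + 4\right) 3 + 4\right) - 138}{95 - 4}\right)^{2} = \left(\frac{\left(7 \cdot 3 + 4\right) - 138}{91}\right)^{2} = \left(\left(\left(21 + 4\right) - 138\right) \frac{1}{91}\right)^{2} = \left(\left(25 - 138\right) \frac{1}{91}\right)^{2} = \left(\left(-113\right) \frac{1}{91}\right)^{2} = \left(- \frac{113}{91}\right)^{2} = \frac{12769}{8281}$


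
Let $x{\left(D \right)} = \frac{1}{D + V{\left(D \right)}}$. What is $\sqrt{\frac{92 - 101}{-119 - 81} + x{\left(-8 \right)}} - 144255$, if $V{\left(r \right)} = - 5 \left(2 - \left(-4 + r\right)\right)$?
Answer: $-144255 + \frac{\sqrt{19578}}{780} \approx -1.4425 \cdot 10^{5}$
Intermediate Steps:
$V{\left(r \right)} = -30 + 5 r$ ($V{\left(r \right)} = - 5 \left(6 - r\right) = -30 + 5 r$)
$x{\left(D \right)} = \frac{1}{-30 + 6 D}$ ($x{\left(D \right)} = \frac{1}{D + \left(-30 + 5 D\right)} = \frac{1}{-30 + 6 D}$)
$\sqrt{\frac{92 - 101}{-119 - 81} + x{\left(-8 \right)}} - 144255 = \sqrt{\frac{92 - 101}{-119 - 81} + \frac{1}{6 \left(-5 - 8\right)}} - 144255 = \sqrt{- \frac{9}{-200} + \frac{1}{6 \left(-13\right)}} - 144255 = \sqrt{\left(-9\right) \left(- \frac{1}{200}\right) + \frac{1}{6} \left(- \frac{1}{13}\right)} - 144255 = \sqrt{\frac{9}{200} - \frac{1}{78}} - 144255 = \sqrt{\frac{251}{7800}} - 144255 = \frac{\sqrt{19578}}{780} - 144255 = -144255 + \frac{\sqrt{19578}}{780}$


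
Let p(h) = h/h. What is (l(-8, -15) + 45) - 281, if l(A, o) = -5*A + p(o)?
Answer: -195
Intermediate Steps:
p(h) = 1
l(A, o) = 1 - 5*A (l(A, o) = -5*A + 1 = 1 - 5*A)
(l(-8, -15) + 45) - 281 = ((1 - 5*(-8)) + 45) - 281 = ((1 + 40) + 45) - 281 = (41 + 45) - 281 = 86 - 281 = -195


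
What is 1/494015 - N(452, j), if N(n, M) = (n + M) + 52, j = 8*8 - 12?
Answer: -274672339/494015 ≈ -556.00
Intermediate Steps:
j = 52 (j = 64 - 12 = 52)
N(n, M) = 52 + M + n (N(n, M) = (M + n) + 52 = 52 + M + n)
1/494015 - N(452, j) = 1/494015 - (52 + 52 + 452) = 1/494015 - 1*556 = 1/494015 - 556 = -274672339/494015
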